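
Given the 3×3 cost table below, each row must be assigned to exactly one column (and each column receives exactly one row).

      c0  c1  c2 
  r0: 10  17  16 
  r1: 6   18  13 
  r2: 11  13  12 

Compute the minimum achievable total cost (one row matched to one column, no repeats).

Minimum assignment cost: 35

one of 2 optimal assignments: row0→col1 (cost 17), row1→col0 (cost 6), row2→col2 (cost 12)
total = 17 + 6 + 12 = 35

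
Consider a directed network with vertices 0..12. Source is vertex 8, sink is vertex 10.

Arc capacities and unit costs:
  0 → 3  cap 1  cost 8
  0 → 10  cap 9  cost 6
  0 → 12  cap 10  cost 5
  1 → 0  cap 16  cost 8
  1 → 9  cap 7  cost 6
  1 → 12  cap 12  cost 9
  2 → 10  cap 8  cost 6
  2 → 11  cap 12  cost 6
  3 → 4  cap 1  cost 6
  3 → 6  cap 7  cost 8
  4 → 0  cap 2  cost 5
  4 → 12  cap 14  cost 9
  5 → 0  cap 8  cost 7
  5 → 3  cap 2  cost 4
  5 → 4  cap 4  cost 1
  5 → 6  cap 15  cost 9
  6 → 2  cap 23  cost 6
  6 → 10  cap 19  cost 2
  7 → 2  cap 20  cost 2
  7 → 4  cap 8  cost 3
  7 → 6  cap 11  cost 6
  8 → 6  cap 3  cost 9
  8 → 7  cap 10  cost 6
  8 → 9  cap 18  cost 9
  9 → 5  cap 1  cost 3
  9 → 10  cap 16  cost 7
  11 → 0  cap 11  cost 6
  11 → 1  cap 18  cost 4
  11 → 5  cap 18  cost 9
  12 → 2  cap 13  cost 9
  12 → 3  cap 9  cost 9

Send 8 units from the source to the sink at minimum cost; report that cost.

shortest-cost path #1: 8→6→10 push 3 @ unit cost 11 (adds 33)
shortest-cost path #2: 8→7→2→10 push 5 @ unit cost 14 (adds 70)
total cost = 103

Minimum cost for 8 units: 103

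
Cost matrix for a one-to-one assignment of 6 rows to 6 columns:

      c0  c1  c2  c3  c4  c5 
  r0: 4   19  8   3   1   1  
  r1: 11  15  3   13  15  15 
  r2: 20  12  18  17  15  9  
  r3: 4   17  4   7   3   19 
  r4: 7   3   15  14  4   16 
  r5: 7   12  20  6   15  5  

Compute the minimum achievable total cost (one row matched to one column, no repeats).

Minimum assignment cost: 26

optimal assignment: row0→col4 (cost 1), row1→col2 (cost 3), row2→col5 (cost 9), row3→col0 (cost 4), row4→col1 (cost 3), row5→col3 (cost 6)
total = 1 + 3 + 9 + 4 + 3 + 6 = 26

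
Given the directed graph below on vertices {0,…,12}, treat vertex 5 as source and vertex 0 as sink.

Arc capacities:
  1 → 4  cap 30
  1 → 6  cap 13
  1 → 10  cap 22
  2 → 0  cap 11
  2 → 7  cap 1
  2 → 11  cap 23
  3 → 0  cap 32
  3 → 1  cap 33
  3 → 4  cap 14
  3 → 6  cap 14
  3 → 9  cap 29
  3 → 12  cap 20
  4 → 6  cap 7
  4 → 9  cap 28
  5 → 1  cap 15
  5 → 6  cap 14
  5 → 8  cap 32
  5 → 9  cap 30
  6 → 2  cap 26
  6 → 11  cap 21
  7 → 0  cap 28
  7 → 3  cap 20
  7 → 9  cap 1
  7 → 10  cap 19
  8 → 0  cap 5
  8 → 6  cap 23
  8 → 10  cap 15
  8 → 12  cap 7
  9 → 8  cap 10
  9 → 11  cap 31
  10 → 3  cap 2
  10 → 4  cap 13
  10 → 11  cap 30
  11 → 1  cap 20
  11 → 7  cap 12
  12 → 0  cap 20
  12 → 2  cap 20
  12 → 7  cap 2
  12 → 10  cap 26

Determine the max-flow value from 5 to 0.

Maximum flow value: 38

augment #1: 5→8→0 bottleneck 5, total now 5
augment #2: 5→6→2→0 bottleneck 11, total now 16
augment #3: 5→8→12→0 bottleneck 7, total now 23
augment #4: 5→1→10→3→0 bottleneck 2, total now 25
augment #5: 5→6→2→7→0 bottleneck 1, total now 26
augment #6: 5→6→11→7→0 bottleneck 2, total now 28
augment #7: 5→9→11→7→0 bottleneck 10, total now 38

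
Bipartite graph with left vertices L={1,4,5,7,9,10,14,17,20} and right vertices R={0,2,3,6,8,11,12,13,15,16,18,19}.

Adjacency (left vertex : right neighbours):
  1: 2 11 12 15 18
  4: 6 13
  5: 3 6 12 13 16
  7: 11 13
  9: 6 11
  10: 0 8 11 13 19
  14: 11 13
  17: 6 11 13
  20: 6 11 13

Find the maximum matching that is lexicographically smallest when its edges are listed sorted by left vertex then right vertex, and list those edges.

Lex-smallest maximum matching: {(1,2), (4,6), (5,3), (7,11), (10,0), (14,13)}

|M| = 6 (so the lex-smallest maximum matching has 6 edges)
process left vertices in ascending order; for each, take the smallest-labelled available neighbour that still permits 6 edges overall, or leave it unmatched if none does
lex-smallest matching: {1-2, 4-6, 5-3, 7-11, 10-0, 14-13}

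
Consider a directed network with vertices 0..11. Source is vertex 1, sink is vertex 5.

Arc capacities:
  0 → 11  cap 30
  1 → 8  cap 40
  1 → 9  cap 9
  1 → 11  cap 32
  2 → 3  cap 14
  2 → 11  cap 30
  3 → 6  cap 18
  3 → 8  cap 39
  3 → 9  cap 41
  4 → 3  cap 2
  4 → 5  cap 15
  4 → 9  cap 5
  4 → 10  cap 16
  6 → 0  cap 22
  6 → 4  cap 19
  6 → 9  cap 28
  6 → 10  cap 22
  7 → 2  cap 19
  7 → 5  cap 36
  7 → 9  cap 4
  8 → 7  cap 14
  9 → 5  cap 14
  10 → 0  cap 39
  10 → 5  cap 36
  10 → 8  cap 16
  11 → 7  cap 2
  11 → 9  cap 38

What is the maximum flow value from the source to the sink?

Maximum flow value: 30

augment #1: 1→9→5 bottleneck 9, total now 9
augment #2: 1→8→7→5 bottleneck 14, total now 23
augment #3: 1→11→7→5 bottleneck 2, total now 25
augment #4: 1→11→9→5 bottleneck 5, total now 30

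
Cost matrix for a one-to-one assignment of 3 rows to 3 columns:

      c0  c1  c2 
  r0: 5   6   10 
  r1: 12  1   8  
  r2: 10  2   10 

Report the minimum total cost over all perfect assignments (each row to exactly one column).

Minimum assignment cost: 15

optimal assignment: row0→col0 (cost 5), row1→col2 (cost 8), row2→col1 (cost 2)
total = 5 + 8 + 2 = 15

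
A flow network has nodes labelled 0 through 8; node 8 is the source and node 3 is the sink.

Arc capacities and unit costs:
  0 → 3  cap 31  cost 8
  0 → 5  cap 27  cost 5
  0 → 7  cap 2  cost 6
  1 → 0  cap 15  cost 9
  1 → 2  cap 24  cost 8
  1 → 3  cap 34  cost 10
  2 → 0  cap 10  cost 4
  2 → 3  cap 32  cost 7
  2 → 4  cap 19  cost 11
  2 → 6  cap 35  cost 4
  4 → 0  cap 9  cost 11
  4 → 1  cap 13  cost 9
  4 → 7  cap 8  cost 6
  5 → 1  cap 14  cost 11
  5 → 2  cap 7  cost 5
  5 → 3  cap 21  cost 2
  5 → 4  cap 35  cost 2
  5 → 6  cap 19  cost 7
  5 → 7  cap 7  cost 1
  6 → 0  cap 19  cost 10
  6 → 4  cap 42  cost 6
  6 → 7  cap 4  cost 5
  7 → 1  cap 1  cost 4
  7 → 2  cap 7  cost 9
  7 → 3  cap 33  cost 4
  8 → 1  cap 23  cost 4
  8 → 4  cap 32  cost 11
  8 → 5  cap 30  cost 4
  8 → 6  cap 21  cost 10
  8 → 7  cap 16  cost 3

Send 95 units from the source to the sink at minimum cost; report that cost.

shortest-cost path #1: 8→5→3 push 21 @ unit cost 6 (adds 126)
shortest-cost path #2: 8→7→3 push 16 @ unit cost 7 (adds 112)
shortest-cost path #3: 8→5→7→3 push 7 @ unit cost 9 (adds 63)
shortest-cost path #4: 8→1→3 push 23 @ unit cost 14 (adds 322)
shortest-cost path #5: 8→5→2→3 push 2 @ unit cost 16 (adds 32)
shortest-cost path #6: 8→6→7→3 push 4 @ unit cost 19 (adds 76)
shortest-cost path #7: 8→4→7→3 push 6 @ unit cost 21 (adds 126)
shortest-cost path #8: 8→6→0→3 push 16 @ unit cost 28 (adds 448)
total cost = 1305

Minimum cost for 95 units: 1305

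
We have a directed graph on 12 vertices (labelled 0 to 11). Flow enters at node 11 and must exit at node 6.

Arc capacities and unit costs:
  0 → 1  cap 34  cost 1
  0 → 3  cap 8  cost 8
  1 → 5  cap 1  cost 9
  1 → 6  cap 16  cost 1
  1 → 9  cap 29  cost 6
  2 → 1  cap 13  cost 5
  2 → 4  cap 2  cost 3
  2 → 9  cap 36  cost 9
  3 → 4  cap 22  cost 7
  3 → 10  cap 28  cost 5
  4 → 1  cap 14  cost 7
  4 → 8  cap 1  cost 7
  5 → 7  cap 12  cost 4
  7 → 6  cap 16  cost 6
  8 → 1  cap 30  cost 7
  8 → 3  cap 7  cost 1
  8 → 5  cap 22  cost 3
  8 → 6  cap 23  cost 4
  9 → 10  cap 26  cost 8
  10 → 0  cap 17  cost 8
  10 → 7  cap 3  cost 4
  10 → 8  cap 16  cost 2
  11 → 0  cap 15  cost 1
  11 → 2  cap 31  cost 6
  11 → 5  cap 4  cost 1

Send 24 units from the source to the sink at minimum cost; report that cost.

Minimum cost for 24 units: 208

shortest-cost path #1: 11→0→1→6 push 15 @ unit cost 3 (adds 45)
shortest-cost path #2: 11→5→7→6 push 4 @ unit cost 11 (adds 44)
shortest-cost path #3: 11→2→1→6 push 1 @ unit cost 12 (adds 12)
shortest-cost path #4: 11→2→4→8→6 push 1 @ unit cost 20 (adds 20)
shortest-cost path #5: 11→2→9→10→8→6 push 3 @ unit cost 29 (adds 87)
total cost = 208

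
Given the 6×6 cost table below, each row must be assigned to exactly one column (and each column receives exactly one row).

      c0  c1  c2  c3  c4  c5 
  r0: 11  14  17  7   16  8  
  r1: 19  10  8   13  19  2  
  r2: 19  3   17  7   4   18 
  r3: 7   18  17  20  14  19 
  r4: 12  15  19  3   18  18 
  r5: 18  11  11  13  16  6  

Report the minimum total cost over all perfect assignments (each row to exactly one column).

one of 2 optimal assignments: row0→col1 (cost 14), row1→col5 (cost 2), row2→col4 (cost 4), row3→col0 (cost 7), row4→col3 (cost 3), row5→col2 (cost 11)
total = 14 + 2 + 4 + 7 + 3 + 11 = 41

Minimum assignment cost: 41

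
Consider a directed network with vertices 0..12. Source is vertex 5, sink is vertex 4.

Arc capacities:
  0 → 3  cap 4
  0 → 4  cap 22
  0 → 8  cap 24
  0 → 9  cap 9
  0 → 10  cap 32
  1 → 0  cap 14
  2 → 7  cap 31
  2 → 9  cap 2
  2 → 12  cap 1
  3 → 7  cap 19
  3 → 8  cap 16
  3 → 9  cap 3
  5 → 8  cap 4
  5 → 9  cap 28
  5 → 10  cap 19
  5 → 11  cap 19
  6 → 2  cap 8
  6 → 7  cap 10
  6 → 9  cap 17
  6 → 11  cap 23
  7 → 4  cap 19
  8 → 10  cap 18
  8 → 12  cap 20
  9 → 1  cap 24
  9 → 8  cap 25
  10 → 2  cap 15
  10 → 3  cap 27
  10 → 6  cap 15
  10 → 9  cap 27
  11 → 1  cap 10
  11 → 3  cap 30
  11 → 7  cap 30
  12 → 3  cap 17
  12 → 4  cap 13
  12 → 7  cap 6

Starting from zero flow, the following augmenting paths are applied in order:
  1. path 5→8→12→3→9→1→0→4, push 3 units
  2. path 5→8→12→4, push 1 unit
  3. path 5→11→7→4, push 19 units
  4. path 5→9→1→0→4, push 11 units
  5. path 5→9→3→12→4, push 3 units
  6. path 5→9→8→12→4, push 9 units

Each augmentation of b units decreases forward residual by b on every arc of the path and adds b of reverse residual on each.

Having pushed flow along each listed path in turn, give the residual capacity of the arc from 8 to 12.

after path 1 (5→8→12→3→9→1→0→4, push 3): res(8,12)=17
after path 2 (5→8→12→4, push 1): res(8,12)=16
after path 3 (5→11→7→4, push 19): res(8,12)=16
after path 4 (5→9→1→0→4, push 11): res(8,12)=16
after path 5 (5→9→3→12→4, push 3): res(8,12)=16
after path 6 (5→9→8→12→4, push 9): res(8,12)=7

Residual capacity of (8,12): 7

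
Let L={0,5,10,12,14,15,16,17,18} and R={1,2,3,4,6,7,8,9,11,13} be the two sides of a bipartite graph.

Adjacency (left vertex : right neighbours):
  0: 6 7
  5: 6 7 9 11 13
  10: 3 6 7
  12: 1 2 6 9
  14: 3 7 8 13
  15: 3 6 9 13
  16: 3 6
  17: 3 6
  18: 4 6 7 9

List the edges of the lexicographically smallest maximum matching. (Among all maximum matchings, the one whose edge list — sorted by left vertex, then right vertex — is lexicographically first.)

Lex-smallest maximum matching: {(0,6), (5,9), (10,7), (12,1), (14,8), (15,13), (16,3), (18,4)}

|M| = 8 (so the lex-smallest maximum matching has 8 edges)
process left vertices in ascending order; for each, take the smallest-labelled available neighbour that still permits 8 edges overall, or leave it unmatched if none does
lex-smallest matching: {0-6, 5-9, 10-7, 12-1, 14-8, 15-13, 16-3, 18-4}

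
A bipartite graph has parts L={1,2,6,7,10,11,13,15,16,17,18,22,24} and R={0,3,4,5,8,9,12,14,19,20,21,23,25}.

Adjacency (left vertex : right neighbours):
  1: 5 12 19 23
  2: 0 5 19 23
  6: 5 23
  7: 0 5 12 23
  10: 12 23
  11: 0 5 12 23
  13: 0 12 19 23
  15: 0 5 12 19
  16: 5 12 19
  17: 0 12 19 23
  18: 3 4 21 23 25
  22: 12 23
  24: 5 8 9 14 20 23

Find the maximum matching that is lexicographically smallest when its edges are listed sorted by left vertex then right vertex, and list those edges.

Lex-smallest maximum matching: {(1,5), (2,0), (6,23), (7,12), (13,19), (18,3), (24,8)}

|M| = 7 (so the lex-smallest maximum matching has 7 edges)
process left vertices in ascending order; for each, take the smallest-labelled available neighbour that still permits 7 edges overall, or leave it unmatched if none does
lex-smallest matching: {1-5, 2-0, 6-23, 7-12, 13-19, 18-3, 24-8}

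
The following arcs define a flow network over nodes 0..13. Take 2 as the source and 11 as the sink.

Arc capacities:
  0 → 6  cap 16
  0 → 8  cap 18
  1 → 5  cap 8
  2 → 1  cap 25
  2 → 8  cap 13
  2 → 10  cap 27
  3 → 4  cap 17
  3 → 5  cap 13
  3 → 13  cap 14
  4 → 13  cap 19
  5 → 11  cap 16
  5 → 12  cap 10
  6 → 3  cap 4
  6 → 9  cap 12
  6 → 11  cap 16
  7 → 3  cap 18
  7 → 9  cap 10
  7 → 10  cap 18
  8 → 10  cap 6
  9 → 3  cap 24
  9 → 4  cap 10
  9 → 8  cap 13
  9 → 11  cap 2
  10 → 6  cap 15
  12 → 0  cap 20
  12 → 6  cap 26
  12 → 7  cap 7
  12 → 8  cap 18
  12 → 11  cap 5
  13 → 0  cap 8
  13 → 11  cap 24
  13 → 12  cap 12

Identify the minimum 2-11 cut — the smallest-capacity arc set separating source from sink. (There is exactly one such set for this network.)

augment #1: 2→1→5→11 push 8
augment #2: 2→10→6→11 push 15
max flow = 23; residual-reachable set from 2 gives S-side
cut edges (S→T): {(1,5), (10,6)} total cap 23

Min-cut arcs: {(1,5), (10,6)} (total capacity 23)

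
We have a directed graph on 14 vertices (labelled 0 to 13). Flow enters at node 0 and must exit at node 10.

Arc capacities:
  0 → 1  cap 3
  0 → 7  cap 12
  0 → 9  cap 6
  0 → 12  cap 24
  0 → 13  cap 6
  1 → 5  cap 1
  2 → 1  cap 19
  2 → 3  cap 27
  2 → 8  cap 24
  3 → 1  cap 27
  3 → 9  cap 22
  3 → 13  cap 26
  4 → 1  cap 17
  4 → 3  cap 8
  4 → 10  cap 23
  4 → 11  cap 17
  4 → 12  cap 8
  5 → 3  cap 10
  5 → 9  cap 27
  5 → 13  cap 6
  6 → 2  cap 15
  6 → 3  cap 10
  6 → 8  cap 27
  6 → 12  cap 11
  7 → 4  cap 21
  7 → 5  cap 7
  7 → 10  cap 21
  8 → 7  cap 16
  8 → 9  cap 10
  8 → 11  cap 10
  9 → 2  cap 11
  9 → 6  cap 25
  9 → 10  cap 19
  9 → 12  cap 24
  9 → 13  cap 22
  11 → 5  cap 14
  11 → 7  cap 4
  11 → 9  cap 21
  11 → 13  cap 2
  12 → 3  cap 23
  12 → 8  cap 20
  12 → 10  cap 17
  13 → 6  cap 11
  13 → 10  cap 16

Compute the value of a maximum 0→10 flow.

Maximum flow value: 49

augment #1: 0→7→10 bottleneck 12, total now 12
augment #2: 0→9→10 bottleneck 6, total now 18
augment #3: 0→12→10 bottleneck 17, total now 35
augment #4: 0→13→10 bottleneck 6, total now 41
augment #5: 0→1→5→9→10 bottleneck 1, total now 42
augment #6: 0→12→3→9→10 bottleneck 7, total now 49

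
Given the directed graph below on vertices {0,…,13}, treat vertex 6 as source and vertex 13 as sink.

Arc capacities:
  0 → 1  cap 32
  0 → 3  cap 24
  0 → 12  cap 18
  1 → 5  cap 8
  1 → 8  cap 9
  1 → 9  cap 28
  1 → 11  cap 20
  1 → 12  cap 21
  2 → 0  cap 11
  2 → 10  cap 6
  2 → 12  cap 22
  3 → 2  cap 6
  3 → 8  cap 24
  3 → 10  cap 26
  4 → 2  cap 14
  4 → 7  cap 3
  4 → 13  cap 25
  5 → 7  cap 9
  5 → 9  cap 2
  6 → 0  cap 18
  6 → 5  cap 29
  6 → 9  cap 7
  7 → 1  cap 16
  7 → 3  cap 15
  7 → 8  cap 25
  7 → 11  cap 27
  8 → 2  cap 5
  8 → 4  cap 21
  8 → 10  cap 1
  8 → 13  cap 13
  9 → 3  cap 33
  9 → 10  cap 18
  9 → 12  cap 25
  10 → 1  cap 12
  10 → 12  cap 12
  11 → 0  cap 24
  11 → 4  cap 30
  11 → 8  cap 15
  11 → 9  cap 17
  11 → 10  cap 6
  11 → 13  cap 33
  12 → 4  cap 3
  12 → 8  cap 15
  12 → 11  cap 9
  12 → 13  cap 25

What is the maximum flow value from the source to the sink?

Maximum flow value: 36

augment #1: 6→0→12→13 bottleneck 18, total now 18
augment #2: 6→9→12→13 bottleneck 7, total now 25
augment #3: 6→5→7→8→13 bottleneck 9, total now 34
augment #4: 6→5→9→3→8→13 bottleneck 2, total now 36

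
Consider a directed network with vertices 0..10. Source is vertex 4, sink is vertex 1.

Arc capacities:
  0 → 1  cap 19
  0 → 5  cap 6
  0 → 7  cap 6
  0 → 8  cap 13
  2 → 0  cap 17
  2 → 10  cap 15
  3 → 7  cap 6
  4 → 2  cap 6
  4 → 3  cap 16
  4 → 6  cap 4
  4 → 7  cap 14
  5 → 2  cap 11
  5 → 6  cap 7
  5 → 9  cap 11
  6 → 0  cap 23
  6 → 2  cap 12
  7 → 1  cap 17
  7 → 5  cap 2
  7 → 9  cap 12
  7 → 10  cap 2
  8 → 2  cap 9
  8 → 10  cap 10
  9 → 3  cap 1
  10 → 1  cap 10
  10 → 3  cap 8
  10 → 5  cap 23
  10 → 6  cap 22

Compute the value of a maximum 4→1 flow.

Maximum flow value: 30

augment #1: 4→7→1 bottleneck 14, total now 14
augment #2: 4→2→0→1 bottleneck 6, total now 20
augment #3: 4→3→7→1 bottleneck 3, total now 23
augment #4: 4→6→0→1 bottleneck 4, total now 27
augment #5: 4→3→7→10→1 bottleneck 2, total now 29
augment #6: 4→3→7→5→2→0→1 bottleneck 1, total now 30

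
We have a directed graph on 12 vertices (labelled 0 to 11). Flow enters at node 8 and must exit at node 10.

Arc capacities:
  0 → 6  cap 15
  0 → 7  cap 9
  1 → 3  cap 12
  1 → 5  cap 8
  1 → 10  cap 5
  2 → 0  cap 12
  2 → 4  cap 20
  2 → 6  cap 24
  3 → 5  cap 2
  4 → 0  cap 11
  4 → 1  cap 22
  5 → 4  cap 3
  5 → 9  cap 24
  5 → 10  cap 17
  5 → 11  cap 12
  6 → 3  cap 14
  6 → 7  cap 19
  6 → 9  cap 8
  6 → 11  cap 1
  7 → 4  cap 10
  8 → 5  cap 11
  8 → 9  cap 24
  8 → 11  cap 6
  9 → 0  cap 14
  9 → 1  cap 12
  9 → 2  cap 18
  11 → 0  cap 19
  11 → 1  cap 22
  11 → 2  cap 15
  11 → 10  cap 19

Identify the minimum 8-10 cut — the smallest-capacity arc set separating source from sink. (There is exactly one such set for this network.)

augment #1: 8→5→10 push 11
augment #2: 8→11→10 push 6
augment #3: 8→9→1→10 push 5
augment #4: 8→9→1→5→10 push 6
augment #5: 8→9→0→6→11→10 push 1
augment #6: 8→9→1→5→11→10 push 1
augment #7: 8→9→0→6→3→5→11→10 push 2
augment #8: 8→9→2→4→1→5→11→10 push 1
max flow = 33; residual-reachable set from 8 gives S-side
cut edges (S→T): {(1,5), (1,10), (3,5), (6,11), (8,5), (8,11)} total cap 33

Min-cut arcs: {(1,5), (1,10), (3,5), (6,11), (8,5), (8,11)} (total capacity 33)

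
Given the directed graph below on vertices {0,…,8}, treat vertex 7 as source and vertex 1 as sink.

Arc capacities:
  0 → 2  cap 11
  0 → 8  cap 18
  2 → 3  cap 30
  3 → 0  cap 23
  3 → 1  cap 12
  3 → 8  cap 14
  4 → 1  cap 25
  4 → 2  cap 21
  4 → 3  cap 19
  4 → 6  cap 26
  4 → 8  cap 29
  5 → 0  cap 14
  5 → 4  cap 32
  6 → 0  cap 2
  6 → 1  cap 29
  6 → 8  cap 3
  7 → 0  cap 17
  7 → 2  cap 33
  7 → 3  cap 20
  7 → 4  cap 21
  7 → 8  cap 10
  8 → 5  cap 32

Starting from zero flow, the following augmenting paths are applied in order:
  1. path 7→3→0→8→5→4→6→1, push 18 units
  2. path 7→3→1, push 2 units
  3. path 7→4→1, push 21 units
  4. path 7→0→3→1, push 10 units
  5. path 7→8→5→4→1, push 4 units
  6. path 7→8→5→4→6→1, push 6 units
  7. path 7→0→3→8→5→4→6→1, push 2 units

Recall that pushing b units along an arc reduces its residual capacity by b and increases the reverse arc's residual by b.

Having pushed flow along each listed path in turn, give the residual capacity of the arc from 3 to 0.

after path 1 (7→3→0→8→5→4→6→1, push 18): res(3,0)=5
after path 2 (7→3→1, push 2): res(3,0)=5
after path 3 (7→4→1, push 21): res(3,0)=5
after path 4 (7→0→3→1, push 10): res(3,0)=15
after path 5 (7→8→5→4→1, push 4): res(3,0)=15
after path 6 (7→8→5→4→6→1, push 6): res(3,0)=15
after path 7 (7→0→3→8→5→4→6→1, push 2): res(3,0)=17

Residual capacity of (3,0): 17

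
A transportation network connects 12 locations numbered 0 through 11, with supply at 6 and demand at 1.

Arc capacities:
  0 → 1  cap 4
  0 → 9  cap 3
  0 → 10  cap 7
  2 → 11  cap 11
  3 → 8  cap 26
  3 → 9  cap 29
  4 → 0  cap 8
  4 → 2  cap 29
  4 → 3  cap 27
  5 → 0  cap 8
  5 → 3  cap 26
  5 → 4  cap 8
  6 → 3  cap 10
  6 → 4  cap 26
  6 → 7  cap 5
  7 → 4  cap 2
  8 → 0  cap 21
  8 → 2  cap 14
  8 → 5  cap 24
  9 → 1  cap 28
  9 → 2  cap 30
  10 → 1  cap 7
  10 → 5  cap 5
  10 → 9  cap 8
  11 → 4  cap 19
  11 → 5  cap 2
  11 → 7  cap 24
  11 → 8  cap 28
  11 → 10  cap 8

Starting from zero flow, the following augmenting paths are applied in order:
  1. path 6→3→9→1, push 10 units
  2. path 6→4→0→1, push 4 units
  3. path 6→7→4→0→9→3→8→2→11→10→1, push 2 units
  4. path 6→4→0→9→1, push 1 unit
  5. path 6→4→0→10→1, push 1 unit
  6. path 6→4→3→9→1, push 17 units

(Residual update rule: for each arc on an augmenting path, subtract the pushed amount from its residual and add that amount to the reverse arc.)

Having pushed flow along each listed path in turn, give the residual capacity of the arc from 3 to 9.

Residual capacity of (3,9): 4

after path 1 (6→3→9→1, push 10): res(3,9)=19
after path 2 (6→4→0→1, push 4): res(3,9)=19
after path 3 (6→7→4→0→9→3→8→2→11→10→1, push 2): res(3,9)=21
after path 4 (6→4→0→9→1, push 1): res(3,9)=21
after path 5 (6→4→0→10→1, push 1): res(3,9)=21
after path 6 (6→4→3→9→1, push 17): res(3,9)=4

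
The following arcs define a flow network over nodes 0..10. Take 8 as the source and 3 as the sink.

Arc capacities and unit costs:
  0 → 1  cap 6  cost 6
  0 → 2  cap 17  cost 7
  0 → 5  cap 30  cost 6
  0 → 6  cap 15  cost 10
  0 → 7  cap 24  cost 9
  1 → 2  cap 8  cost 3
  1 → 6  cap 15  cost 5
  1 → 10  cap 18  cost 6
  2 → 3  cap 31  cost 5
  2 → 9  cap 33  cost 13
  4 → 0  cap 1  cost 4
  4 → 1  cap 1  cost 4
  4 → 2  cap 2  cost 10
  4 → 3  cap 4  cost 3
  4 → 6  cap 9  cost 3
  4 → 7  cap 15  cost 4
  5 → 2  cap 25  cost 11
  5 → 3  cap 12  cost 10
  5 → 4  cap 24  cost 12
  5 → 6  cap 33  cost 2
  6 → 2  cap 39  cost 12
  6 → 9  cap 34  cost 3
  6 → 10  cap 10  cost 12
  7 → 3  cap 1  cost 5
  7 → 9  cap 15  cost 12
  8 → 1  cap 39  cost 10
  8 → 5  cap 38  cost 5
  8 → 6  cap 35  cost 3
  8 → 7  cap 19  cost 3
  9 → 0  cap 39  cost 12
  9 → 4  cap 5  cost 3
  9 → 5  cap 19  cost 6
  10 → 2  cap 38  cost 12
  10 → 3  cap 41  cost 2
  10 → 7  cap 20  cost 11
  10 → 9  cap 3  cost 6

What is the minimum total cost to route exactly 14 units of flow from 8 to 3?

Minimum cost for 14 units: 191

shortest-cost path #1: 8→7→3 push 1 @ unit cost 8 (adds 8)
shortest-cost path #2: 8→6→9→4→3 push 4 @ unit cost 12 (adds 48)
shortest-cost path #3: 8→5→3 push 9 @ unit cost 15 (adds 135)
total cost = 191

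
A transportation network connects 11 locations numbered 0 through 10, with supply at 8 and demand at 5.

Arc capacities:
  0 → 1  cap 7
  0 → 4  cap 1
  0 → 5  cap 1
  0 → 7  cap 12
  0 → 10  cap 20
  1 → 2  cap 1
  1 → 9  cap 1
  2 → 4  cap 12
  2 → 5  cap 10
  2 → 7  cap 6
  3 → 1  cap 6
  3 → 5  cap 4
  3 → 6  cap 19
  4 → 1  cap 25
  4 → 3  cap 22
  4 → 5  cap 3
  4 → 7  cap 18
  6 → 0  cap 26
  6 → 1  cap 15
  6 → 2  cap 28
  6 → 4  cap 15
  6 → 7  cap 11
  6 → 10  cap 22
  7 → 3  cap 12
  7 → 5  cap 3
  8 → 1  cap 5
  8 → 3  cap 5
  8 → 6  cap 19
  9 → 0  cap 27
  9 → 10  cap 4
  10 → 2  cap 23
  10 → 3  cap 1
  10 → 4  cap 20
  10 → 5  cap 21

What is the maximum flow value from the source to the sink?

augment #1: 8→3→5 bottleneck 4, total now 4
augment #2: 8→1→2→5 bottleneck 1, total now 5
augment #3: 8→6→0→5 bottleneck 1, total now 6
augment #4: 8→6→2→5 bottleneck 9, total now 15
augment #5: 8→6→4→5 bottleneck 3, total now 18
augment #6: 8→6→7→5 bottleneck 3, total now 21
augment #7: 8→6→10→5 bottleneck 3, total now 24
augment #8: 8→1→9→10→5 bottleneck 1, total now 25
augment #9: 8→3→6→10→5 bottleneck 1, total now 26

Maximum flow value: 26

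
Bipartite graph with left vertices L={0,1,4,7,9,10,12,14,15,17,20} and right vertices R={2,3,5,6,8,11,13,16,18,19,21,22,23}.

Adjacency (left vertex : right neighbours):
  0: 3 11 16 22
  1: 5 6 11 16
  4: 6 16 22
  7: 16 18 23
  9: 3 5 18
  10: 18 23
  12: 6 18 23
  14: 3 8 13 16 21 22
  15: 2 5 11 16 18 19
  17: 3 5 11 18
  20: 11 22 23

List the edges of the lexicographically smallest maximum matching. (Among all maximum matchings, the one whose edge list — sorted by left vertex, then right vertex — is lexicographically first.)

Lex-smallest maximum matching: {(0,3), (1,5), (4,6), (7,16), (9,18), (10,23), (14,8), (15,2), (17,11), (20,22)}

|M| = 10 (so the lex-smallest maximum matching has 10 edges)
process left vertices in ascending order; for each, take the smallest-labelled available neighbour that still permits 10 edges overall, or leave it unmatched if none does
lex-smallest matching: {0-3, 1-5, 4-6, 7-16, 9-18, 10-23, 14-8, 15-2, 17-11, 20-22}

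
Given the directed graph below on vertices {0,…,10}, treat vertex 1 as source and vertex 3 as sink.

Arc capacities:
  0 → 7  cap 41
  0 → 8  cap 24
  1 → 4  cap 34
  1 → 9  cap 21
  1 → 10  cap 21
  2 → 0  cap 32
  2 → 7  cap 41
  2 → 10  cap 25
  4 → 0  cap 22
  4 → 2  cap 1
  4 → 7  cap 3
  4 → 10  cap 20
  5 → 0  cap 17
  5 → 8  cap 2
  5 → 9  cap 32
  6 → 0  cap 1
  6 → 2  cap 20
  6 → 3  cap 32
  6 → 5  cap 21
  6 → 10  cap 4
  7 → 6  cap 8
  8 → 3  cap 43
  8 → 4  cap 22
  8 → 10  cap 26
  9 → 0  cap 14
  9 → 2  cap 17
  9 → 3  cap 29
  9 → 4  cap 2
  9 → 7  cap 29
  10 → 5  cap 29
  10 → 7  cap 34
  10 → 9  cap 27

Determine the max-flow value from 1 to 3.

Maximum flow value: 63

augment #1: 1→9→3 bottleneck 21, total now 21
augment #2: 1→10→9→3 bottleneck 8, total now 29
augment #3: 1→4→0→8→3 bottleneck 22, total now 51
augment #4: 1→4→7→6→3 bottleneck 3, total now 54
augment #5: 1→10→5→8→3 bottleneck 2, total now 56
augment #6: 1→10→7→6→3 bottleneck 5, total now 61
augment #7: 1→4→2→0→8→3 bottleneck 1, total now 62
augment #8: 1→10→5→0→8→3 bottleneck 1, total now 63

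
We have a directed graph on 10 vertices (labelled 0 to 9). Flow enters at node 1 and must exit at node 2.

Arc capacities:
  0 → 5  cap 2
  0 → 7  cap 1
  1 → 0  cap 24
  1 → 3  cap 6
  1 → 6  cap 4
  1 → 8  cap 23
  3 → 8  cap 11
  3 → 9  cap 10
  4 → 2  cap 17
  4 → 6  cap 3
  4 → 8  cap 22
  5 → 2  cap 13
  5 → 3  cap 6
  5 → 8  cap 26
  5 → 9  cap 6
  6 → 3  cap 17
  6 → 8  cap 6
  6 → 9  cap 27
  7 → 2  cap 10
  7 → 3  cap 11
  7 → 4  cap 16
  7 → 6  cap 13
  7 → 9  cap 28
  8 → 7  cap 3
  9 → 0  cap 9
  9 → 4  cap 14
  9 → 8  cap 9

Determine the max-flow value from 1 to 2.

Maximum flow value: 16

augment #1: 1→0→5→2 bottleneck 2, total now 2
augment #2: 1→0→7→2 bottleneck 1, total now 3
augment #3: 1→8→7→2 bottleneck 3, total now 6
augment #4: 1→3→9→4→2 bottleneck 6, total now 12
augment #5: 1→6→9→4→2 bottleneck 4, total now 16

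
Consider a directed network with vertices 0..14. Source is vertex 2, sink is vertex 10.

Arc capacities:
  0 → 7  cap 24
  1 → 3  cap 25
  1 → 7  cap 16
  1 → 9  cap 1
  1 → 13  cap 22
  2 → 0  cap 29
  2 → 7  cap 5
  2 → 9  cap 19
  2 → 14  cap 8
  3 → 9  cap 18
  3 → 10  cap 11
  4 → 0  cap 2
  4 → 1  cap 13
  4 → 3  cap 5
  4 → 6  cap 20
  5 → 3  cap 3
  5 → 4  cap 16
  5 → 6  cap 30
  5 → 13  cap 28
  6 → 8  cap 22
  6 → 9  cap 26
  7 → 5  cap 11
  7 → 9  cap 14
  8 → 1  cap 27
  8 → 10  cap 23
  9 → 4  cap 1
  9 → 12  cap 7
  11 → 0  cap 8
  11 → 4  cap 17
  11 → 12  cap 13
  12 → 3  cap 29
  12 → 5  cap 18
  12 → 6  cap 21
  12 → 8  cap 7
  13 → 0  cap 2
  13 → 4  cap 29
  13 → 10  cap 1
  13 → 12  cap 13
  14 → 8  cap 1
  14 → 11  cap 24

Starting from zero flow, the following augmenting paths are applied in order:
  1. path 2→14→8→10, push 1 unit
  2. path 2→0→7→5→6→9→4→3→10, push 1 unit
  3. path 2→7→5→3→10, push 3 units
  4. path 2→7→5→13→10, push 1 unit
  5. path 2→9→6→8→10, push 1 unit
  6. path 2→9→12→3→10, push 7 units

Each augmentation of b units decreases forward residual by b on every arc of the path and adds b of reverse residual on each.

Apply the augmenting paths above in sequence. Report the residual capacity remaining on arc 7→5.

Residual capacity of (7,5): 6

after path 1 (2→14→8→10, push 1): res(7,5)=11
after path 2 (2→0→7→5→6→9→4→3→10, push 1): res(7,5)=10
after path 3 (2→7→5→3→10, push 3): res(7,5)=7
after path 4 (2→7→5→13→10, push 1): res(7,5)=6
after path 5 (2→9→6→8→10, push 1): res(7,5)=6
after path 6 (2→9→12→3→10, push 7): res(7,5)=6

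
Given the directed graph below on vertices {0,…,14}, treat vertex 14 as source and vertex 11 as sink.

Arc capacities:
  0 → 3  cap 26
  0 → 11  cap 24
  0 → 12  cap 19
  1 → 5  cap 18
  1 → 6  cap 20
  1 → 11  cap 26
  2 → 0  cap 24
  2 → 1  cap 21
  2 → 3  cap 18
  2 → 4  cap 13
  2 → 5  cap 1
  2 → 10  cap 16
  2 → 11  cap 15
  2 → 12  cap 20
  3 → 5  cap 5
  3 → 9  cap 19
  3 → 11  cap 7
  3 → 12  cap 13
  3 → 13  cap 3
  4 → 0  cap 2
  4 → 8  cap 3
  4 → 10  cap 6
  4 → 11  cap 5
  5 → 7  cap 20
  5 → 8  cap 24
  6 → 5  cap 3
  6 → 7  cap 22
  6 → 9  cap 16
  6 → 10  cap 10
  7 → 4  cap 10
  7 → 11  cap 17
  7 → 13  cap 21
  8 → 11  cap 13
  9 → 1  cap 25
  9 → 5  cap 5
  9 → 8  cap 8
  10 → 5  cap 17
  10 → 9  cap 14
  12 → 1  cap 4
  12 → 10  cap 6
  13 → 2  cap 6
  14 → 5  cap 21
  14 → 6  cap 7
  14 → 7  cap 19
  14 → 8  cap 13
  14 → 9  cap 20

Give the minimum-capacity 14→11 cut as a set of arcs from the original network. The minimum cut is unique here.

Min-cut arcs: {(4,0), (4,11), (7,11), (8,11), (9,1), (13,2)} (total capacity 68)

augment #1: 14→7→11 push 17
augment #2: 14→8→11 push 13
augment #3: 14→7→4→11 push 2
augment #4: 14→9→1→11 push 20
augment #5: 14→5→7→4→11 push 3
augment #6: 14→6→9→1→11 push 5
augment #7: 14→5→7→4→0→11 push 2
augment #8: 14→5→7→13→2→11 push 6
max flow = 68; residual-reachable set from 14 gives S-side
cut edges (S→T): {(4,0), (4,11), (7,11), (8,11), (9,1), (13,2)} total cap 68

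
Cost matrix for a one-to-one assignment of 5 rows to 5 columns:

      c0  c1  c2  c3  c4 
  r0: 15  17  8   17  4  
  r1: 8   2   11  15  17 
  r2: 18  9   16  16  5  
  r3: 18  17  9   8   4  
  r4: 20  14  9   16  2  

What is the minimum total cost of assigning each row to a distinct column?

Minimum assignment cost: 35

optimal assignment: row0→col2 (cost 8), row1→col0 (cost 8), row2→col1 (cost 9), row3→col3 (cost 8), row4→col4 (cost 2)
total = 8 + 8 + 9 + 8 + 2 = 35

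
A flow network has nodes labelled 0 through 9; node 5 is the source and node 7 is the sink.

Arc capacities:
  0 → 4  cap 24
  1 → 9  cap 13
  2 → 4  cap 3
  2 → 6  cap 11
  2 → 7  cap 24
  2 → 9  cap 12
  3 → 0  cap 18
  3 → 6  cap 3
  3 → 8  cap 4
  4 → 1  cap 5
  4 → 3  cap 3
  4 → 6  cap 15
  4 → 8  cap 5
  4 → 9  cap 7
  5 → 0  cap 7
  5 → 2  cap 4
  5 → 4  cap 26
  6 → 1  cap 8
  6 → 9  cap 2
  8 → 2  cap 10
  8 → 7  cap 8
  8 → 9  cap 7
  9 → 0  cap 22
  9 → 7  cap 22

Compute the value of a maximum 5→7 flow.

augment #1: 5→2→7 bottleneck 4, total now 4
augment #2: 5→4→8→7 bottleneck 5, total now 9
augment #3: 5→4→9→7 bottleneck 7, total now 16
augment #4: 5→4→1→9→7 bottleneck 5, total now 21
augment #5: 5→4→3→8→7 bottleneck 3, total now 24
augment #6: 5→4→6→9→7 bottleneck 2, total now 26
augment #7: 5→4→6→1→9→7 bottleneck 4, total now 30
augment #8: 5→0→4→6→1→9→7 bottleneck 4, total now 34

Maximum flow value: 34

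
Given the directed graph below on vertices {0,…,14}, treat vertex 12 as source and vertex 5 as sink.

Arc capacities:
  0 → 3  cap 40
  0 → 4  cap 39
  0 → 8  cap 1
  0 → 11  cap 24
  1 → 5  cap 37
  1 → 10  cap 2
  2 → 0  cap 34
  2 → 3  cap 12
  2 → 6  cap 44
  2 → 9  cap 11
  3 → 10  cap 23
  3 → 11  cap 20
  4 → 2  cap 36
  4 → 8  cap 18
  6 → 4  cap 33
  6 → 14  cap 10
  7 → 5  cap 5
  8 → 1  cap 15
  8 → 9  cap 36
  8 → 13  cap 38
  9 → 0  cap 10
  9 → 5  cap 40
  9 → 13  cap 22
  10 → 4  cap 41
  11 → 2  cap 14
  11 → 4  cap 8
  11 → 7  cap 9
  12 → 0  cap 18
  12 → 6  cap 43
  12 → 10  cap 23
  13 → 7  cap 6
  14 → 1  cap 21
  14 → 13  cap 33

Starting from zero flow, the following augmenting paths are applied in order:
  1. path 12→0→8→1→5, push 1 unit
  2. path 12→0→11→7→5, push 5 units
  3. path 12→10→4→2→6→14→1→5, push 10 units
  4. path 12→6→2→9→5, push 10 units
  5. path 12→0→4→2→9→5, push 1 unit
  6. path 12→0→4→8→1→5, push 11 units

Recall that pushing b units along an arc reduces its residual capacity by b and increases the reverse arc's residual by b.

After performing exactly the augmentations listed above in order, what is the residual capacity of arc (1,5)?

after path 1 (12→0→8→1→5, push 1): res(1,5)=36
after path 2 (12→0→11→7→5, push 5): res(1,5)=36
after path 3 (12→10→4→2→6→14→1→5, push 10): res(1,5)=26
after path 4 (12→6→2→9→5, push 10): res(1,5)=26
after path 5 (12→0→4→2→9→5, push 1): res(1,5)=26
after path 6 (12→0→4→8→1→5, push 11): res(1,5)=15

Residual capacity of (1,5): 15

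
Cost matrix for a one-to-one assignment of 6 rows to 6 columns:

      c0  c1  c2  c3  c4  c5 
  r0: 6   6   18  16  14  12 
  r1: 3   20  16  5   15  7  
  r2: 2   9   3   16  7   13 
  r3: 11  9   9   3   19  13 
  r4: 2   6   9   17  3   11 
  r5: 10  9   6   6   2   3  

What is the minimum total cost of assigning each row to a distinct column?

optimal assignment: row0→col1 (cost 6), row1→col0 (cost 3), row2→col2 (cost 3), row3→col3 (cost 3), row4→col4 (cost 3), row5→col5 (cost 3)
total = 6 + 3 + 3 + 3 + 3 + 3 = 21

Minimum assignment cost: 21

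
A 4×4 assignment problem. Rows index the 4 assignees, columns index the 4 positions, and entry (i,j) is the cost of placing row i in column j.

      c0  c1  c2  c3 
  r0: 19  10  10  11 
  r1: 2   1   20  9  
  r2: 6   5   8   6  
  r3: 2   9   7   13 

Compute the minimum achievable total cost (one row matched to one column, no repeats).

Minimum assignment cost: 19

optimal assignment: row0→col2 (cost 10), row1→col1 (cost 1), row2→col3 (cost 6), row3→col0 (cost 2)
total = 10 + 1 + 6 + 2 = 19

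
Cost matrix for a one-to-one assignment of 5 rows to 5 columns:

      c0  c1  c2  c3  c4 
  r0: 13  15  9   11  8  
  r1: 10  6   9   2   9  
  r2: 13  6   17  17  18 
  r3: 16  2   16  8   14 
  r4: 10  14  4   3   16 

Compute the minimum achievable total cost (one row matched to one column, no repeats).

optimal assignment: row0→col4 (cost 8), row1→col3 (cost 2), row2→col0 (cost 13), row3→col1 (cost 2), row4→col2 (cost 4)
total = 8 + 2 + 13 + 2 + 4 = 29

Minimum assignment cost: 29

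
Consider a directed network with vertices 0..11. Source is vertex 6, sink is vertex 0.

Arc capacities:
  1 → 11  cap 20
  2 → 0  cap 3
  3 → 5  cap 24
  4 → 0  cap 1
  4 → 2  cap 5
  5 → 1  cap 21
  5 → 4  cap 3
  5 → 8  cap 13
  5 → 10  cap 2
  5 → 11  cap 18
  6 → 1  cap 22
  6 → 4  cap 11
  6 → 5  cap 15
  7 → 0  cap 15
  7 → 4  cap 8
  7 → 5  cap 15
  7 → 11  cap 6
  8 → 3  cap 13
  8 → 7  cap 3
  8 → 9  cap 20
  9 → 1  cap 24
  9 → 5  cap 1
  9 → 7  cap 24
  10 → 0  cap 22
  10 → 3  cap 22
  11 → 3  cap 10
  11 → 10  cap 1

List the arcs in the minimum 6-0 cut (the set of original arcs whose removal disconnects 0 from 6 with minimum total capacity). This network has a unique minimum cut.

augment #1: 6→4→0 push 1
augment #2: 6→4→2→0 push 3
augment #3: 6→5→10→0 push 2
augment #4: 6→1→11→10→0 push 1
augment #5: 6→5→8→7→0 push 3
augment #6: 6→5→8→9→7→0 push 10
max flow = 20; residual-reachable set from 6 gives S-side
cut edges (S→T): {(2,0), (4,0), (5,8), (5,10), (11,10)} total cap 20

Min-cut arcs: {(2,0), (4,0), (5,8), (5,10), (11,10)} (total capacity 20)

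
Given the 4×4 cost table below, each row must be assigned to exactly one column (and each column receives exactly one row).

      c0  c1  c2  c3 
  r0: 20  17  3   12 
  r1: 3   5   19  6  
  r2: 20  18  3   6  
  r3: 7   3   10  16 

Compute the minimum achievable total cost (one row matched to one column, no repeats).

Minimum assignment cost: 15

optimal assignment: row0→col2 (cost 3), row1→col0 (cost 3), row2→col3 (cost 6), row3→col1 (cost 3)
total = 3 + 3 + 6 + 3 = 15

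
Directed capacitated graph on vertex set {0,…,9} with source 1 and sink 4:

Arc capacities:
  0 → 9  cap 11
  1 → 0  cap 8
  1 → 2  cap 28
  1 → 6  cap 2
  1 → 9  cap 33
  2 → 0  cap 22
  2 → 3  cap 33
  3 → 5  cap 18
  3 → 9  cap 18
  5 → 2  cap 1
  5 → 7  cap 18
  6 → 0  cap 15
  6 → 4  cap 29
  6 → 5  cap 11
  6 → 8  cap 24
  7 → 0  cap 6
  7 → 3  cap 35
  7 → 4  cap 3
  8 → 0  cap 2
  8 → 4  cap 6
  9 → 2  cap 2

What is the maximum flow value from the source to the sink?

augment #1: 1→6→4 bottleneck 2, total now 2
augment #2: 1→2→3→5→7→4 bottleneck 3, total now 5

Maximum flow value: 5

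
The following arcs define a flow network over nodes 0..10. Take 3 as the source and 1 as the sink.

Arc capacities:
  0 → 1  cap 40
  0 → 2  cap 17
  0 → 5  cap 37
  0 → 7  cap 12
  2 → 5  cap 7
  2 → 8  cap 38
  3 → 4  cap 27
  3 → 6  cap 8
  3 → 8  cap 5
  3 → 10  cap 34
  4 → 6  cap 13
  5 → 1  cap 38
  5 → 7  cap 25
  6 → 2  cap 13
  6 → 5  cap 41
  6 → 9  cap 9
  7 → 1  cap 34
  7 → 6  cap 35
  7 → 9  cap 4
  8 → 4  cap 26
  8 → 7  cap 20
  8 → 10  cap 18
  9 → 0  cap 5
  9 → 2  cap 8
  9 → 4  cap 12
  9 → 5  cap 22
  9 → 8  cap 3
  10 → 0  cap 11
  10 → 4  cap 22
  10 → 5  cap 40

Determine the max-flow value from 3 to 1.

Maximum flow value: 60

augment #1: 3→6→5→1 bottleneck 8, total now 8
augment #2: 3→8→7→1 bottleneck 5, total now 13
augment #3: 3→10→0→1 bottleneck 11, total now 24
augment #4: 3→10→5→1 bottleneck 23, total now 47
augment #5: 3→4→6→5→1 bottleneck 7, total now 54
augment #6: 3→4→6→5→7→1 bottleneck 6, total now 60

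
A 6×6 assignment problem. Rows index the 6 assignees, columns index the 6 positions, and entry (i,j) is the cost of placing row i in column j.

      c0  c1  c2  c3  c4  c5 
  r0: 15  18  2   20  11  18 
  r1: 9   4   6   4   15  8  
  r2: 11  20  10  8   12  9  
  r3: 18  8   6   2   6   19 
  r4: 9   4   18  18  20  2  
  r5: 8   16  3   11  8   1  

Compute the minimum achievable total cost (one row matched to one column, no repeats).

optimal assignment: row0→col2 (cost 2), row1→col3 (cost 4), row2→col0 (cost 11), row3→col4 (cost 6), row4→col1 (cost 4), row5→col5 (cost 1)
total = 2 + 4 + 11 + 6 + 4 + 1 = 28

Minimum assignment cost: 28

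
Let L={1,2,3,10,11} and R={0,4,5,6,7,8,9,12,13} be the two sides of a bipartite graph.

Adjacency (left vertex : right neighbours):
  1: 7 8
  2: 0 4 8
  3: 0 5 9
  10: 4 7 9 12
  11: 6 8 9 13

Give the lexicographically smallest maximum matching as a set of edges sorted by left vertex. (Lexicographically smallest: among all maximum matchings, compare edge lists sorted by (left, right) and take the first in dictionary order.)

|M| = 5 (so the lex-smallest maximum matching has 5 edges)
process left vertices in ascending order; for each, take the smallest-labelled available neighbour that still permits 5 edges overall, or leave it unmatched if none does
lex-smallest matching: {1-7, 2-0, 3-5, 10-4, 11-6}

Lex-smallest maximum matching: {(1,7), (2,0), (3,5), (10,4), (11,6)}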